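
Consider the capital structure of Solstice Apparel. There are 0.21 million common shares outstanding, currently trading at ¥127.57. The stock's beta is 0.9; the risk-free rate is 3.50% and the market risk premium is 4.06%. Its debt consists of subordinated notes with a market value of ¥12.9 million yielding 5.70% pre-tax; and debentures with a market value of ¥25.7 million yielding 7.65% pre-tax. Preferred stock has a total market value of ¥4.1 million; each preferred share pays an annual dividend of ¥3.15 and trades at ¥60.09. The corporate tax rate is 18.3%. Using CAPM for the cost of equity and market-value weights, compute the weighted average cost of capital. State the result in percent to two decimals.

6.24%

Cost of equity via CAPM: Re = 3.5% + 0.9 × 4.06% = 7.1540%.
Cost of preferred: Rp = 3.15 / 60.09 = 5.2421%.
Market value of equity E = 127.57 × 0.21m = 26.7897m.
Total capital V = 26.7897 + 4.1 + 12.9 + 25.7 = 69.4897.
Equity: weight = 26.7897/69.4897 = 0.3855; cost = 7.154%.
Preferred: weight = 4.1/69.4897 = 0.0590; cost = 5.2421%.
Subordinated notes: weight = 12.9/69.4897 = 0.1856; after-tax cost = 5.7% × (1 − 18.3%) = 4.6569%.
Debentures: weight = 25.7/69.4897 = 0.3698; after-tax cost = 7.65% × (1 − 18.3%) = 6.2500%.
WACC = 0.3855 × 7.1540% + 0.0590 × 5.2421% + 0.1856 × 4.6569% + 0.3698 × 6.2500% = 6.2433%.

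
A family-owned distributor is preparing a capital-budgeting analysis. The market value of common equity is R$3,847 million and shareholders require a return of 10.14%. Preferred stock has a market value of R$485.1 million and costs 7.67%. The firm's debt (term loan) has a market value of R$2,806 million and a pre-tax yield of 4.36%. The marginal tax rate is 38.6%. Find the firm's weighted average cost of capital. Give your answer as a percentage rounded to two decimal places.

7.04%

Total capital V = 3847 + 485.1 + 2806 = 7138.1.
Equity: weight = 3847/7138.1 = 0.5389; cost = 10.14%.
Preferred: weight = 485.1/7138.1 = 0.0680; cost = 7.67%.
Term loan: weight = 2806/7138.1 = 0.3931; after-tax cost = 4.36% × (1 − 38.6%) = 2.6770%.
WACC = 0.5389 × 10.1400% + 0.0680 × 7.6700% + 0.3931 × 2.6770% = 7.0384%.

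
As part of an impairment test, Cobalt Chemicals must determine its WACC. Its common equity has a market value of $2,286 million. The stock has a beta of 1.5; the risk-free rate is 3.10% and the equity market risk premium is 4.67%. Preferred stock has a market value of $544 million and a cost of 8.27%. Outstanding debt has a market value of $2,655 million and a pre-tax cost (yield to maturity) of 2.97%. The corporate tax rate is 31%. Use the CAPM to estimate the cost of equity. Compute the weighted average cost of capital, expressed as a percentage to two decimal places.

6.02%

Cost of equity via CAPM: Re = 3.1% + 1.5 × 4.67% = 10.1050%.
Total capital V = 2286 + 544 + 2655 = 5485.
Equity: weight = 2286/5485 = 0.4168; cost = 10.105%.
Preferred: weight = 544/5485 = 0.0992; cost = 8.27%.
Debt: weight = 2655/5485 = 0.4840; after-tax cost = 2.97% × (1 − 31%) = 2.0493%.
WACC = 0.4168 × 10.1050% + 0.0992 × 8.2700% + 0.4840 × 2.0493% = 6.0237%.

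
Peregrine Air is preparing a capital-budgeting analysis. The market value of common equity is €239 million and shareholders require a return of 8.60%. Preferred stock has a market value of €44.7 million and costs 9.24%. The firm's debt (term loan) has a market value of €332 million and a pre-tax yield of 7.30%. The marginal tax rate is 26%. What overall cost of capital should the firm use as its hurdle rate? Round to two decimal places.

6.92%

Total capital V = 239 + 44.7 + 332 = 615.7.
Equity: weight = 239/615.7 = 0.3882; cost = 8.6%.
Preferred: weight = 44.7/615.7 = 0.0726; cost = 9.24%.
Term loan: weight = 332/615.7 = 0.5392; after-tax cost = 7.3% × (1 − 26%) = 5.4020%.
WACC = 0.3882 × 8.6000% + 0.0726 × 9.2400% + 0.5392 × 5.4020% = 6.9220%.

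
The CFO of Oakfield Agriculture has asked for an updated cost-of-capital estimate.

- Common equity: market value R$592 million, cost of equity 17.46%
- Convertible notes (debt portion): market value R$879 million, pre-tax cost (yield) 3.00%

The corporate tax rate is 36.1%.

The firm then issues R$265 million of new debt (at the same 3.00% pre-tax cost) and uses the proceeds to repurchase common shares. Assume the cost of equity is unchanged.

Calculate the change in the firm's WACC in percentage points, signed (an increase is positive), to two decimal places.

Current WACC:
Total capital V = 592 + 879 = 1471.
Equity: weight = 592/1471 = 0.4024; cost = 17.46%.
Convertible notes (debt portion): weight = 879/1471 = 0.5976; after-tax cost = 3% × (1 − 36.1%) = 1.9170%.
WACC = 0.4024 × 17.4600% + 0.5976 × 1.9170% = 8.1722%.
After the change:
Total capital V = 327 + 1144 = 1471.
Equity: weight = 327/1471 = 0.2223; cost = 17.46%.
Convertible notes (debt portion): weight = 1144/1471 = 0.7777; after-tax cost = 3% × (1 − 36.1%) = 1.9170%.
WACC = 0.2223 × 17.4600% + 0.7777 × 1.9170% = 5.3722%.
Change in WACC = 5.3722% − 8.1722% = -2.8001 pp.

-2.80 pp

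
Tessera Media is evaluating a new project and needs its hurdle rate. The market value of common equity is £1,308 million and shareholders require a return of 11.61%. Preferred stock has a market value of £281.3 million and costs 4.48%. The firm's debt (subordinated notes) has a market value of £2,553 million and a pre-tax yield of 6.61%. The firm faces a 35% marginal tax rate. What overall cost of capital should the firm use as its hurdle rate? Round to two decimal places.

6.62%

Total capital V = 1308 + 281.3 + 2553 = 4142.3.
Equity: weight = 1308/4142.3 = 0.3158; cost = 11.61%.
Preferred: weight = 281.3/4142.3 = 0.0679; cost = 4.48%.
Subordinated notes: weight = 2553/4142.3 = 0.6163; after-tax cost = 6.61% × (1 − 35%) = 4.2965%.
WACC = 0.3158 × 11.6100% + 0.0679 × 4.4800% + 0.6163 × 4.2965% = 6.6183%.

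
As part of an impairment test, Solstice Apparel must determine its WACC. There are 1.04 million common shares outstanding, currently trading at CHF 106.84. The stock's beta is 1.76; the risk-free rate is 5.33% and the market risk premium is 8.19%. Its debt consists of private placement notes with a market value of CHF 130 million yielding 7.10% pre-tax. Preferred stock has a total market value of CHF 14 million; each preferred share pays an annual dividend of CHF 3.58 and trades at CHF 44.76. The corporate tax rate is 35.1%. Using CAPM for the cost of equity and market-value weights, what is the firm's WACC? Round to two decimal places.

11.39%

Cost of equity via CAPM: Re = 5.33% + 1.76 × 8.19% = 19.7444%.
Cost of preferred: Rp = 3.58 / 44.76 = 7.9982%.
Market value of equity E = 106.84 × 1.04m = 111.1136m.
Total capital V = 111.1136 + 14 + 130 = 255.1136.
Equity: weight = 111.1136/255.1136 = 0.4355; cost = 19.7444%.
Preferred: weight = 14/255.1136 = 0.0549; cost = 7.9982%.
Private placement notes: weight = 130/255.1136 = 0.5096; after-tax cost = 7.1% × (1 − 35.1%) = 4.6079%.
WACC = 0.4355 × 19.7444% + 0.0549 × 7.9982% + 0.5096 × 4.6079% = 11.3866%.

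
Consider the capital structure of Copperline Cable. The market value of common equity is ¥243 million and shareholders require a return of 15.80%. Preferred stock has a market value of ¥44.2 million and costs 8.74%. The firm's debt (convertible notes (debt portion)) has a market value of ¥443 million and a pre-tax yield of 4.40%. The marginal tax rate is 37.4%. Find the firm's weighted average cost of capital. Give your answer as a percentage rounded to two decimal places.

Total capital V = 243 + 44.2 + 443 = 730.2.
Equity: weight = 243/730.2 = 0.3328; cost = 15.8%.
Preferred: weight = 44.2/730.2 = 0.0605; cost = 8.74%.
Convertible notes (debt portion): weight = 443/730.2 = 0.6067; after-tax cost = 4.4% × (1 − 37.4%) = 2.7544%.
WACC = 0.3328 × 15.8000% + 0.0605 × 8.7400% + 0.6067 × 2.7544% = 7.4581%.

7.46%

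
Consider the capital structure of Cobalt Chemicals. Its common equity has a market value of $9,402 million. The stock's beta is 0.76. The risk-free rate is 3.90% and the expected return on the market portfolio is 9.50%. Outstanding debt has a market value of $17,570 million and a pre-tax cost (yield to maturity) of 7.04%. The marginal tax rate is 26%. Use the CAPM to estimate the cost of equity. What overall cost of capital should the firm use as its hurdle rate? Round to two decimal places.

6.24%

Market risk premium = 9.5% − 3.9% = 5.6%.
Cost of equity via CAPM: Re = 3.9% + 0.76 × 5.6% = 8.1560%.
Total capital V = 9402 + 17570 = 26972.
Equity: weight = 9402/26972 = 0.3486; cost = 8.156%.
Debt: weight = 17570/26972 = 0.6514; after-tax cost = 7.04% × (1 − 26%) = 5.2096%.
WACC = 0.3486 × 8.1560% + 0.6514 × 5.2096% = 6.2367%.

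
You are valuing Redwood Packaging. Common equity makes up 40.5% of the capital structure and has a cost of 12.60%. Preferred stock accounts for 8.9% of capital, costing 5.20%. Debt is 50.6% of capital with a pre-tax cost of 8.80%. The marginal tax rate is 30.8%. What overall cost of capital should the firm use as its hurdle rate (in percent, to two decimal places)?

8.65%

After-tax cost of debt = 8.8% × (1 − 30.8%) = 6.0896%.
WACC = 0.405 × 12.6000% + 0.089 × 5.2000% + 0.506 × 6.0896% = 8.6471%.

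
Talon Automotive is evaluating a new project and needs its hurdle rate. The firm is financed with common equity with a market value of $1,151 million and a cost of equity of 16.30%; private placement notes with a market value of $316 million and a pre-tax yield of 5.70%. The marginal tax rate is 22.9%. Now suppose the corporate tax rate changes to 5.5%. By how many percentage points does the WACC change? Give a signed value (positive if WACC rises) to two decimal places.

Current WACC:
Total capital V = 1151 + 316 = 1467.
Equity: weight = 1151/1467 = 0.7846; cost = 16.3%.
Private placement notes: weight = 316/1467 = 0.2154; after-tax cost = 5.7% × (1 − 22.9%) = 4.3947%.
WACC = 0.7846 × 16.3000% + 0.2154 × 4.3947% = 13.7355%.
After the change:
Total capital V = 1151 + 316 = 1467.
Equity: weight = 1151/1467 = 0.7846; cost = 16.3%.
Private placement notes: weight = 316/1467 = 0.2154; after-tax cost = 5.7% × (1 − 5.5%) = 5.3865%.
WACC = 0.7846 × 16.3000% + 0.2154 × 5.3865% = 13.9492%.
Change in WACC = 13.9492% − 13.7355% = 0.2136 pp.

+0.21 pp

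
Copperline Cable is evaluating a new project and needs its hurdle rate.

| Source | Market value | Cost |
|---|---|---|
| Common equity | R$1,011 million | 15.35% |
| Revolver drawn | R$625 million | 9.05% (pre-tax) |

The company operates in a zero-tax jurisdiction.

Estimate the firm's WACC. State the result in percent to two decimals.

12.94%

Total capital V = 1011 + 625 = 1636.
Equity: weight = 1011/1636 = 0.6180; cost = 15.35%.
Revolver drawn: weight = 625/1636 = 0.3820; after-tax cost = 9.05% × (1 − 0%) = 9.0500%.
WACC = 0.6180 × 15.3500% + 0.3820 × 9.0500% = 12.9432%.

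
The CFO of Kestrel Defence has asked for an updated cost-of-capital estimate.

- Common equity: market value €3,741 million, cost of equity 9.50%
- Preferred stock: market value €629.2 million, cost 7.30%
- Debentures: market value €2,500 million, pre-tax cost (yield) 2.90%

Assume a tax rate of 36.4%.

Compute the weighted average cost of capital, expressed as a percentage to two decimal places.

6.51%

Total capital V = 3741 + 629.2 + 2500 = 6870.2.
Equity: weight = 3741/6870.2 = 0.5445; cost = 9.5%.
Preferred: weight = 629.2/6870.2 = 0.0916; cost = 7.3%.
Debentures: weight = 2500/6870.2 = 0.3639; after-tax cost = 2.9% × (1 − 36.4%) = 1.8444%.
WACC = 0.5445 × 9.5000% + 0.0916 × 7.3000% + 0.3639 × 1.8444% = 6.5127%.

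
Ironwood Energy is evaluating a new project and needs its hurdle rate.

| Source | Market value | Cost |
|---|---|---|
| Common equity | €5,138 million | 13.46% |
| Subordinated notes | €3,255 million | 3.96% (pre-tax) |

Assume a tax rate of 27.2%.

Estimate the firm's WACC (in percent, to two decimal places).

Total capital V = 5138 + 3255 = 8393.
Equity: weight = 5138/8393 = 0.6122; cost = 13.46%.
Subordinated notes: weight = 3255/8393 = 0.3878; after-tax cost = 3.96% × (1 − 27.2%) = 2.8829%.
WACC = 0.6122 × 13.4600% + 0.3878 × 2.8829% = 9.3579%.

9.36%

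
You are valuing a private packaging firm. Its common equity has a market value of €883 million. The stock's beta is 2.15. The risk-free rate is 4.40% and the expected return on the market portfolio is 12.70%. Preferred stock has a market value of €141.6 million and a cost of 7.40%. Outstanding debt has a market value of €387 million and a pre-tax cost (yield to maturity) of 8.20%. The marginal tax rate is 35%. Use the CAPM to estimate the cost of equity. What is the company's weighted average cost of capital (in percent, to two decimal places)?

16.12%

Market risk premium = 12.7% − 4.4% = 8.3%.
Cost of equity via CAPM: Re = 4.4% + 2.15 × 8.3% = 22.2450%.
Total capital V = 883 + 141.6 + 387 = 1411.6.
Equity: weight = 883/1411.6 = 0.6255; cost = 22.245%.
Preferred: weight = 141.6/1411.6 = 0.1003; cost = 7.4%.
Debt: weight = 387/1411.6 = 0.2742; after-tax cost = 8.2% × (1 − 35%) = 5.3300%.
WACC = 0.6255 × 22.2450% + 0.1003 × 7.4000% + 0.2742 × 5.3300% = 16.1185%.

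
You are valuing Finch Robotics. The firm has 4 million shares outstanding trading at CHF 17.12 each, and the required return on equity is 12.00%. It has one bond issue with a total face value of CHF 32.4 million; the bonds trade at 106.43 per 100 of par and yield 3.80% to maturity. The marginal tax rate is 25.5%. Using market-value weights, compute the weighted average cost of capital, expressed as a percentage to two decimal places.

8.93%

Market value of equity E = 17.12 × 4m = 68.48m. Market value of debt D = 32.4m × 106.43/100 = 34.48332m.
Total capital V = 68.48 + 34.48332 = 102.96332.
Equity: weight = 68.48/102.96332 = 0.6651; cost = 12%.
Bonds outstanding: weight = 34.48332/102.96332 = 0.3349; after-tax cost = 3.8% × (1 − 25.5%) = 2.8310%.
WACC = 0.6651 × 12.0000% + 0.3349 × 2.8310% = 8.9292%.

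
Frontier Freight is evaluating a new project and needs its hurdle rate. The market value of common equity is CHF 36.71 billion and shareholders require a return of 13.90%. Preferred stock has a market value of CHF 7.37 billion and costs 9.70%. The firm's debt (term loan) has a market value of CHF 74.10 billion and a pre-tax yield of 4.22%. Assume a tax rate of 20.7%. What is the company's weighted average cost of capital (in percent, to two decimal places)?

7.02%

Total capital V = 36.71 + 7.37 + 74.1 = 118.18.
Equity: weight = 36.71/118.18 = 0.3106; cost = 13.9%.
Preferred: weight = 7.37/118.18 = 0.0624; cost = 9.7%.
Term loan: weight = 74.1/118.18 = 0.6270; after-tax cost = 4.22% × (1 − 20.7%) = 3.3465%.
WACC = 0.3106 × 13.9000% + 0.0624 × 9.7000% + 0.6270 × 3.3465% = 7.0209%.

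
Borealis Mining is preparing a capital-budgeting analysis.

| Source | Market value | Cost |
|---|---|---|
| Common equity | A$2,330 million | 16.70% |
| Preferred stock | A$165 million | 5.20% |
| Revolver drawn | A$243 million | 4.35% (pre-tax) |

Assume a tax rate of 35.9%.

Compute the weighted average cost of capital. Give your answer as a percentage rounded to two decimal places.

Total capital V = 2330 + 165 + 243 = 2738.
Equity: weight = 2330/2738 = 0.8510; cost = 16.7%.
Preferred: weight = 165/2738 = 0.0603; cost = 5.2%.
Revolver drawn: weight = 243/2738 = 0.0888; after-tax cost = 4.35% × (1 − 35.9%) = 2.7883%.
WACC = 0.8510 × 16.7000% + 0.0603 × 5.2000% + 0.0888 × 2.7883% = 14.7723%.

14.77%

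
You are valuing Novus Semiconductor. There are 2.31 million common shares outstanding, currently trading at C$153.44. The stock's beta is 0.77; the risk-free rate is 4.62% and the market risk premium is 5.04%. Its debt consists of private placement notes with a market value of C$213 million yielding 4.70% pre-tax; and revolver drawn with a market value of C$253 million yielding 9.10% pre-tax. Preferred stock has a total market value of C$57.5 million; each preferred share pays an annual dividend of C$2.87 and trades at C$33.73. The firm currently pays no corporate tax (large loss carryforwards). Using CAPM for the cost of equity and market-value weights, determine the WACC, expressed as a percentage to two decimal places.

Cost of equity via CAPM: Re = 4.62% + 0.77 × 5.04% = 8.5008%.
Cost of preferred: Rp = 2.87 / 33.73 = 8.5087%.
Market value of equity E = 153.44 × 2.31m = 354.4464m.
Total capital V = 354.4464 + 57.5 + 213 + 253 = 877.9464.
Equity: weight = 354.4464/877.9464 = 0.4037; cost = 8.5008%.
Preferred: weight = 57.5/877.9464 = 0.0655; cost = 8.5087%.
Private placement notes: weight = 213/877.9464 = 0.2426; after-tax cost = 4.7% × (1 − 0%) = 4.7000%.
Revolver drawn: weight = 253/877.9464 = 0.2882; after-tax cost = 9.1% × (1 − 0%) = 9.1000%.
WACC = 0.4037 × 8.5008% + 0.0655 × 8.5087% + 0.2426 × 4.7000% + 0.2882 × 9.1000% = 7.7519%.

7.75%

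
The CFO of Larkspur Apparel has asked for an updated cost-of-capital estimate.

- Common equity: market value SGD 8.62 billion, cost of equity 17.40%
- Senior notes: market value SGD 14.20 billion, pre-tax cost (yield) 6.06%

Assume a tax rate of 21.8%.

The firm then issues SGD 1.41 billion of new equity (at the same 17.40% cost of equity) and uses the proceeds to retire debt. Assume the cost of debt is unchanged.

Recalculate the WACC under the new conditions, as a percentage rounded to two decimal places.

10.30%

After the change:
Total capital V = 10.03 + 12.79 = 22.82.
Equity: weight = 10.03/22.82 = 0.4395; cost = 17.4%.
Senior notes: weight = 12.79/22.82 = 0.5605; after-tax cost = 6.06% × (1 − 21.8%) = 4.7389%.
WACC = 0.4395 × 17.4000% + 0.5605 × 4.7389% = 10.3038%.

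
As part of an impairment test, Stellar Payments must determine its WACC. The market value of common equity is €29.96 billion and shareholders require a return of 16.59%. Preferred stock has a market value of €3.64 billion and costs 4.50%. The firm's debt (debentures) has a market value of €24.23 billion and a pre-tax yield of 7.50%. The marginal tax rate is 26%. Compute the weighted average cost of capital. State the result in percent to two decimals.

Total capital V = 29.96 + 3.64 + 24.23 = 57.83.
Equity: weight = 29.96/57.83 = 0.5181; cost = 16.59%.
Preferred: weight = 3.64/57.83 = 0.0629; cost = 4.5%.
Debentures: weight = 24.23/57.83 = 0.4190; after-tax cost = 7.5% × (1 − 26%) = 5.5500%.
WACC = 0.5181 × 16.5900% + 0.0629 × 4.5000% + 0.4190 × 5.5500% = 11.2034%.

11.20%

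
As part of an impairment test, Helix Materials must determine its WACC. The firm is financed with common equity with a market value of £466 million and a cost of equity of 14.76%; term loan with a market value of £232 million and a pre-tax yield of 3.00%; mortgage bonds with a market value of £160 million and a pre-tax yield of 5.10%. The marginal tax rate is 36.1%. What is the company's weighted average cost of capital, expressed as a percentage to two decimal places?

Total capital V = 466 + 232 + 160 = 858.
Equity: weight = 466/858 = 0.5431; cost = 14.76%.
Term loan: weight = 232/858 = 0.2704; after-tax cost = 3% × (1 − 36.1%) = 1.9170%.
Mortgage bonds: weight = 160/858 = 0.1865; after-tax cost = 5.1% × (1 − 36.1%) = 3.2589%.
WACC = 0.5431 × 14.7600% + 0.2704 × 1.9170% + 0.1865 × 3.2589% = 9.1426%.

9.14%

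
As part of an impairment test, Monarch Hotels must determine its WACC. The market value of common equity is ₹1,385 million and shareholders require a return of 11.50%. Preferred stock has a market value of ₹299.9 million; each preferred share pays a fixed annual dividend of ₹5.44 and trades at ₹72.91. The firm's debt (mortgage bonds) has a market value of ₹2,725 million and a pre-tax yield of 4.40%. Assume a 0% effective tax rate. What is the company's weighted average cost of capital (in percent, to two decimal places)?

6.84%

Cost of preferred: Rp = 5.44 / 72.91 = 7.4613%.
Total capital V = 1385 + 299.9 + 2725 = 4409.9.
Equity: weight = 1385/4409.9 = 0.3141; cost = 11.5%.
Preferred: weight = 299.9/4409.9 = 0.0680; cost = 7.4613%.
Mortgage bonds: weight = 2725/4409.9 = 0.6179; after-tax cost = 4.4% × (1 − 0%) = 4.4000%.
WACC = 0.3141 × 11.5000% + 0.0680 × 7.4613% + 0.6179 × 4.4000% = 6.8381%.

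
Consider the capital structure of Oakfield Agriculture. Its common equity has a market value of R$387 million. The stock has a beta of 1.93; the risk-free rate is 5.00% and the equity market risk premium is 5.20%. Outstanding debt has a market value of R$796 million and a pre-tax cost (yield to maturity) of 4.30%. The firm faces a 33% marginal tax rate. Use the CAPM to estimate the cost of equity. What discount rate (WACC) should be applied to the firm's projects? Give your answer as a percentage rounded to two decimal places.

6.86%

Cost of equity via CAPM: Re = 5.0% + 1.93 × 5.2% = 15.0360%.
Total capital V = 387 + 796 = 1183.
Equity: weight = 387/1183 = 0.3271; cost = 15.036%.
Debt: weight = 796/1183 = 0.6729; after-tax cost = 4.3% × (1 − 33%) = 2.8810%.
WACC = 0.3271 × 15.0360% + 0.6729 × 2.8810% = 6.8573%.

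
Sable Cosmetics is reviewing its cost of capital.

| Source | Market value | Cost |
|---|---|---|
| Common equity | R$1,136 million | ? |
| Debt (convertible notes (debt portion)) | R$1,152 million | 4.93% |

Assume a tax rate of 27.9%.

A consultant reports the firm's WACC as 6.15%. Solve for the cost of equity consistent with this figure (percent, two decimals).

8.78%

Total capital V = 1136 + 1152 = 2288.
Equity weight = 1136/2288 = 0.4965.
Convertible notes (debt portion) weight = 1152/2288 = 0.5035.
Debt contribution = 0.5035 × 4.93% × (1 − 27.9%) = 1.7897%.
Required equity contribution = 6.15% − 1.7897% = 4.3603%.
Re = 4.3603% / 0.4965 = 8.7820%.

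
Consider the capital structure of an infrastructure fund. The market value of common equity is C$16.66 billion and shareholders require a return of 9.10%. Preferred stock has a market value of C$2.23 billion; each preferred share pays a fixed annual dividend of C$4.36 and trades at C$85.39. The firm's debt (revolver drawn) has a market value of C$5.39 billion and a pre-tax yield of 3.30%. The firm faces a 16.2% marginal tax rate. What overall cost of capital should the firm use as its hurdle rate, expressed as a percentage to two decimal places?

Cost of preferred: Rp = 4.36 / 85.39 = 5.1060%.
Total capital V = 16.66 + 2.23 + 5.39 = 24.28.
Equity: weight = 16.66/24.28 = 0.6862; cost = 9.1%.
Preferred: weight = 2.23/24.28 = 0.0918; cost = 5.106%.
Revolver drawn: weight = 5.39/24.28 = 0.2220; after-tax cost = 3.3% × (1 − 16.2%) = 2.7654%.
WACC = 0.6862 × 9.1000% + 0.0918 × 5.1060% + 0.2220 × 2.7654% = 7.3269%.

7.33%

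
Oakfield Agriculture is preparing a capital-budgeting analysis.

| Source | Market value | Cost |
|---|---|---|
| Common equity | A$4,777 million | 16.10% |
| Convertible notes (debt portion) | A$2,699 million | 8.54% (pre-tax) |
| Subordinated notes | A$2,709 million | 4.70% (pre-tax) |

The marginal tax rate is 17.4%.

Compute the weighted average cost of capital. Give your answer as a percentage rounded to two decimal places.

10.45%

Total capital V = 4777 + 2699 + 2709 = 10185.
Equity: weight = 4777/10185 = 0.4690; cost = 16.1%.
Convertible notes (debt portion): weight = 2699/10185 = 0.2650; after-tax cost = 8.54% × (1 − 17.4%) = 7.0540%.
Subordinated notes: weight = 2709/10185 = 0.2660; after-tax cost = 4.7% × (1 − 17.4%) = 3.8822%.
WACC = 0.4690 × 16.1000% + 0.2650 × 7.0540% + 0.2660 × 3.8822% = 10.4532%.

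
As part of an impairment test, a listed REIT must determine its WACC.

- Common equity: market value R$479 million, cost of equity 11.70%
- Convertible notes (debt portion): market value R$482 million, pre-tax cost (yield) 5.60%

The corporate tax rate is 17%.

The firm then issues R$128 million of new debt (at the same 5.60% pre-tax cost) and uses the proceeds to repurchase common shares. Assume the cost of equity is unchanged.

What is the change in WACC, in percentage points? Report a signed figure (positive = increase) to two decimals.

Current WACC:
Total capital V = 479 + 482 = 961.
Equity: weight = 479/961 = 0.4984; cost = 11.7%.
Convertible notes (debt portion): weight = 482/961 = 0.5016; after-tax cost = 5.6% × (1 − 17%) = 4.6480%.
WACC = 0.4984 × 11.7000% + 0.5016 × 4.6480% = 8.1630%.
After the change:
Total capital V = 351 + 610 = 961.
Equity: weight = 351/961 = 0.3652; cost = 11.7%.
Convertible notes (debt portion): weight = 610/961 = 0.6348; after-tax cost = 5.6% × (1 − 17%) = 4.6480%.
WACC = 0.3652 × 11.7000% + 0.6348 × 4.6480% = 7.2237%.
Change in WACC = 7.2237% − 8.1630% = -0.9393 pp.

-0.94 pp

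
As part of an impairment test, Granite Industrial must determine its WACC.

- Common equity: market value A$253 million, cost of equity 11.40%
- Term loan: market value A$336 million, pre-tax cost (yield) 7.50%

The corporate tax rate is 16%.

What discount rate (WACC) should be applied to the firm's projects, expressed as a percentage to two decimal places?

Total capital V = 253 + 336 = 589.
Equity: weight = 253/589 = 0.4295; cost = 11.4%.
Term loan: weight = 336/589 = 0.5705; after-tax cost = 7.5% × (1 − 16%) = 6.3000%.
WACC = 0.4295 × 11.4000% + 0.5705 × 6.3000% = 8.4907%.

8.49%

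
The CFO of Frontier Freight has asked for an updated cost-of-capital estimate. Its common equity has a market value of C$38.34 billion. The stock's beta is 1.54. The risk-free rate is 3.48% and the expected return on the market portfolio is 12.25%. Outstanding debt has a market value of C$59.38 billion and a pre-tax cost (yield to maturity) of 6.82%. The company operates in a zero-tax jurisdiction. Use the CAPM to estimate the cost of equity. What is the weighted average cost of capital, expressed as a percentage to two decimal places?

Market risk premium = 12.25% − 3.48% = 8.77%.
Cost of equity via CAPM: Re = 3.48% + 1.54 × 8.77% = 16.9858%.
Total capital V = 38.34 + 59.38 = 97.72.
Equity: weight = 38.34/97.72 = 0.3923; cost = 16.9858%.
Debt: weight = 59.38/97.72 = 0.6077; after-tax cost = 6.82% × (1 − 0%) = 6.8200%.
WACC = 0.3923 × 16.9858% + 0.6077 × 6.8200% = 10.8085%.

10.81%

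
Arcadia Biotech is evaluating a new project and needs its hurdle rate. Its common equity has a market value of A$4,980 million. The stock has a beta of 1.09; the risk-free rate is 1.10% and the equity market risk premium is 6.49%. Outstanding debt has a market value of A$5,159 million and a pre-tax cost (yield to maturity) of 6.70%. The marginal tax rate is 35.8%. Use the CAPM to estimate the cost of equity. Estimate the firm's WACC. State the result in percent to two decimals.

Cost of equity via CAPM: Re = 1.1% + 1.09 × 6.49% = 8.1741%.
Total capital V = 4980 + 5159 = 10139.
Equity: weight = 4980/10139 = 0.4912; cost = 8.1741%.
Debt: weight = 5159/10139 = 0.5088; after-tax cost = 6.7% × (1 − 35.8%) = 4.3014%.
WACC = 0.4912 × 8.1741% + 0.5088 × 4.3014% = 6.2036%.

6.20%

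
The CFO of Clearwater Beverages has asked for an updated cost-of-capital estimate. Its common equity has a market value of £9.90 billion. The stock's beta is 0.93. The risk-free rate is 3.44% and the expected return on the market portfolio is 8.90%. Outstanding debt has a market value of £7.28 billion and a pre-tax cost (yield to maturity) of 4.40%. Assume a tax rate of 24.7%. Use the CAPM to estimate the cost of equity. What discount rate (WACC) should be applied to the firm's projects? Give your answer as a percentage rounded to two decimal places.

Market risk premium = 8.9% − 3.44% = 5.46%.
Cost of equity via CAPM: Re = 3.44% + 0.93 × 5.46% = 8.5178%.
Total capital V = 9.9 + 7.28 = 17.18.
Equity: weight = 9.9/17.18 = 0.5763; cost = 8.5178%.
Debt: weight = 7.28/17.18 = 0.4237; after-tax cost = 4.4% × (1 − 24.7%) = 3.3132%.
WACC = 0.5763 × 8.5178% + 0.4237 × 3.3132% = 6.3124%.

6.31%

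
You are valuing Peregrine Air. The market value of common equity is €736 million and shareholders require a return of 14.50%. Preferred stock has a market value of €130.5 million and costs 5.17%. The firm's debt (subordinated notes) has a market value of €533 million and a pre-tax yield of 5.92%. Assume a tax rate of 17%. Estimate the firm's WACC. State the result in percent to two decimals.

Total capital V = 736 + 130.5 + 533 = 1399.5.
Equity: weight = 736/1399.5 = 0.5259; cost = 14.5%.
Preferred: weight = 130.5/1399.5 = 0.0932; cost = 5.17%.
Subordinated notes: weight = 533/1399.5 = 0.3809; after-tax cost = 5.92% × (1 − 17%) = 4.9136%.
WACC = 0.5259 × 14.5000% + 0.0932 × 5.1700% + 0.3809 × 4.9136% = 9.9790%.

9.98%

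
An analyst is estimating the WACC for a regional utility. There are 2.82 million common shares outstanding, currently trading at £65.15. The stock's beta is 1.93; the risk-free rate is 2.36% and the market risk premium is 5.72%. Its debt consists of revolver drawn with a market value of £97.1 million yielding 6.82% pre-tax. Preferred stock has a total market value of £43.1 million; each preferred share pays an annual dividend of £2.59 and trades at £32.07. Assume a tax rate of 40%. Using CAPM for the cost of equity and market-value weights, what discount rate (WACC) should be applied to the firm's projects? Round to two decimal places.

9.90%

Cost of equity via CAPM: Re = 2.36% + 1.93 × 5.72% = 13.3996%.
Cost of preferred: Rp = 2.59 / 32.07 = 8.0761%.
Market value of equity E = 65.15 × 2.82m = 183.723m.
Total capital V = 183.723 + 43.1 + 97.1 = 323.923.
Equity: weight = 183.723/323.923 = 0.5672; cost = 13.3996%.
Preferred: weight = 43.1/323.923 = 0.1331; cost = 8.0761%.
Revolver drawn: weight = 97.1/323.923 = 0.2998; after-tax cost = 6.82% × (1 − 40%) = 4.0920%.
WACC = 0.5672 × 13.3996% + 0.1331 × 8.0761% + 0.2998 × 4.0920% = 9.9012%.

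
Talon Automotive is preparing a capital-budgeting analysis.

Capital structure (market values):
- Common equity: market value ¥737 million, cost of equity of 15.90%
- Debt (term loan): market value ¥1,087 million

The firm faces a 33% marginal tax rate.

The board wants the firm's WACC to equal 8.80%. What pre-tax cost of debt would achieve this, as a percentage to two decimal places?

5.95%

Total capital V = 737 + 1087 = 1824.
Equity weight = 737/1824 = 0.4041.
Term loan weight = 1087/1824 = 0.5959.
Equity contribution = 0.4041 × 15.9% = 6.4245%.
Remaining for debt = 8.8% − 6.4245% = 2.3755%.
Rd × (1 − 33%) × 0.5959 = 2.3755%  ⇒  Rd = 5.9494%.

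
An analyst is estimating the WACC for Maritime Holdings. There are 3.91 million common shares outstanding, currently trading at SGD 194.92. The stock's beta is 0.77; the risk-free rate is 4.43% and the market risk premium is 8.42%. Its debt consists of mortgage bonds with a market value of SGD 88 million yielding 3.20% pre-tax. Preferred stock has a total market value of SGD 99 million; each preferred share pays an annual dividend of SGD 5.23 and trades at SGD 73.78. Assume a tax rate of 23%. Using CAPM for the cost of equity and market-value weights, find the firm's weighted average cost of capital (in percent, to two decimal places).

Cost of equity via CAPM: Re = 4.43% + 0.77 × 8.42% = 10.9134%.
Cost of preferred: Rp = 5.23 / 73.78 = 7.0886%.
Market value of equity E = 194.92 × 3.91m = 762.1372m.
Total capital V = 762.1372 + 99 + 88 = 949.1372.
Equity: weight = 762.1372/949.1372 = 0.8030; cost = 10.9134%.
Preferred: weight = 99/949.1372 = 0.1043; cost = 7.0886%.
Mortgage bonds: weight = 88/949.1372 = 0.0927; after-tax cost = 3.2% × (1 − 23%) = 2.4640%.
WACC = 0.8030 × 10.9134% + 0.1043 × 7.0886% + 0.0927 × 2.4640% = 9.7311%.

9.73%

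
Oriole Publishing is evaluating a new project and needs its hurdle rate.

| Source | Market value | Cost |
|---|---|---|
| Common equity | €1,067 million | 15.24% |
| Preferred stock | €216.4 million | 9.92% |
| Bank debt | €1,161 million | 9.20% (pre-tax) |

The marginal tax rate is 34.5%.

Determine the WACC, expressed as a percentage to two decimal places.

10.39%

Total capital V = 1067 + 216.4 + 1161 = 2444.4.
Equity: weight = 1067/2444.4 = 0.4365; cost = 15.24%.
Preferred: weight = 216.4/2444.4 = 0.0885; cost = 9.92%.
Bank debt: weight = 1161/2444.4 = 0.4750; after-tax cost = 9.2% × (1 − 34.5%) = 6.0260%.
WACC = 0.4365 × 15.2400% + 0.0885 × 9.9200% + 0.4750 × 6.0260% = 10.3927%.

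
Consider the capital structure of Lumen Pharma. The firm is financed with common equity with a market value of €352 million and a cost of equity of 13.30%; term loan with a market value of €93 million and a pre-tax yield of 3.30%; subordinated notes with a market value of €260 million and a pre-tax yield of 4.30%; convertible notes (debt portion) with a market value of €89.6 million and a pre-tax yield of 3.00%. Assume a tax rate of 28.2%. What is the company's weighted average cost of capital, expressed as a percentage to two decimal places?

Total capital V = 352 + 93 + 260 + 89.6 = 794.6.
Equity: weight = 352/794.6 = 0.4430; cost = 13.3%.
Term loan: weight = 93/794.6 = 0.1170; after-tax cost = 3.3% × (1 − 28.2%) = 2.3694%.
Subordinated notes: weight = 260/794.6 = 0.3272; after-tax cost = 4.3% × (1 − 28.2%) = 3.0874%.
Convertible notes (debt portion): weight = 89.6/794.6 = 0.1128; after-tax cost = 3% × (1 − 28.2%) = 2.1540%.
WACC = 0.4430 × 13.3000% + 0.1170 × 2.3694% + 0.3272 × 3.0874% + 0.1128 × 2.1540% = 7.4222%.

7.42%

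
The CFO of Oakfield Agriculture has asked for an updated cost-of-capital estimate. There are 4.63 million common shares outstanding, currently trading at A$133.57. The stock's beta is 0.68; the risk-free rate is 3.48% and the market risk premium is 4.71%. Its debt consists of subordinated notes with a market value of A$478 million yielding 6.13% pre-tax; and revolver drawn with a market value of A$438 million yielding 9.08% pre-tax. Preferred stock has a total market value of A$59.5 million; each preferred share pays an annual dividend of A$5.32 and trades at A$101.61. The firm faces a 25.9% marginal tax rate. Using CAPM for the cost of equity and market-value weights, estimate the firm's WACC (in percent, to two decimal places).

Cost of equity via CAPM: Re = 3.48% + 0.68 × 4.71% = 6.6828%.
Cost of preferred: Rp = 5.32 / 101.61 = 5.2357%.
Market value of equity E = 133.57 × 4.63m = 618.4291m.
Total capital V = 618.4291 + 59.5 + 478 + 438 = 1593.9291.
Equity: weight = 618.4291/1593.9291 = 0.3880; cost = 6.6828%.
Preferred: weight = 59.5/1593.9291 = 0.0373; cost = 5.2357%.
Subordinated notes: weight = 478/1593.9291 = 0.2999; after-tax cost = 6.13% × (1 − 25.9%) = 4.5423%.
Revolver drawn: weight = 438/1593.9291 = 0.2748; after-tax cost = 9.08% × (1 − 25.9%) = 6.7283%.
WACC = 0.3880 × 6.6828% + 0.0373 × 5.2357% + 0.2999 × 4.5423% + 0.2748 × 6.7283% = 5.9994%.

6.00%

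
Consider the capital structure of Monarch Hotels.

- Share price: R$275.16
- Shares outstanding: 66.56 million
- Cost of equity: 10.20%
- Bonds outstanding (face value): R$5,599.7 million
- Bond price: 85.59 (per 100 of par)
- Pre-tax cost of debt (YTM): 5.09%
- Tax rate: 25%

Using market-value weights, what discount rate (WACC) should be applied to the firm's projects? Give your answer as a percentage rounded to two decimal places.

Market value of equity E = 275.16 × 66.56m = 18314.6496m. Market value of debt D = 5599.7m × 85.59/100 = 4792.78323m.
Total capital V = 18314.6496 + 4792.78323 = 23107.43283.
Equity: weight = 18314.6496/23107.43283 = 0.7926; cost = 10.2%.
Bonds outstanding: weight = 4792.78323/23107.43283 = 0.2074; after-tax cost = 5.09% × (1 − 25%) = 3.8175%.
WACC = 0.7926 × 10.2000% + 0.2074 × 3.8175% = 8.8762%.

8.88%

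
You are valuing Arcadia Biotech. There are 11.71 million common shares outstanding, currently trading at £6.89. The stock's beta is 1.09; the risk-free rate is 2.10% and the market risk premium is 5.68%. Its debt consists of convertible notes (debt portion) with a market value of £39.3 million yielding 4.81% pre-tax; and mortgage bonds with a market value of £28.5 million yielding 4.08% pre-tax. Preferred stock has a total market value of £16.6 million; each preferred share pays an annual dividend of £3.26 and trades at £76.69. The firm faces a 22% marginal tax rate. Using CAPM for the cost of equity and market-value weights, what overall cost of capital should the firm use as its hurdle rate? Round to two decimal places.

5.92%

Cost of equity via CAPM: Re = 2.1% + 1.09 × 5.68% = 8.2912%.
Cost of preferred: Rp = 3.26 / 76.69 = 4.2509%.
Market value of equity E = 6.89 × 11.71m = 80.6819m.
Total capital V = 80.6819 + 16.6 + 39.3 + 28.5 = 165.0819.
Equity: weight = 80.6819/165.0819 = 0.4887; cost = 8.2912%.
Preferred: weight = 16.6/165.0819 = 0.1006; cost = 4.2509%.
Convertible notes (debt portion): weight = 39.3/165.0819 = 0.2381; after-tax cost = 4.81% × (1 − 22%) = 3.7518%.
Mortgage bonds: weight = 28.5/165.0819 = 0.1726; after-tax cost = 4.08% × (1 − 22%) = 3.1824%.
WACC = 0.4887 × 8.2912% + 0.1006 × 4.2509% + 0.2381 × 3.7518% + 0.1726 × 3.1824% = 5.9223%.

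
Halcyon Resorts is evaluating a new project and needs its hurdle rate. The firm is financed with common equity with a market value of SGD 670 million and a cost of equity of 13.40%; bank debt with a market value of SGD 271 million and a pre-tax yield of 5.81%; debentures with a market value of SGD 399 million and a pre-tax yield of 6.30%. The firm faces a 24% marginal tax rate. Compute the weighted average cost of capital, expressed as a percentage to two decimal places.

9.02%

Total capital V = 670 + 271 + 399 = 1340.
Equity: weight = 670/1340 = 0.5000; cost = 13.4%.
Bank debt: weight = 271/1340 = 0.2022; after-tax cost = 5.81% × (1 − 24%) = 4.4156%.
Debentures: weight = 399/1340 = 0.2978; after-tax cost = 6.3% × (1 − 24%) = 4.7880%.
WACC = 0.5000 × 13.4000% + 0.2022 × 4.4156% + 0.2978 × 4.7880% = 9.0187%.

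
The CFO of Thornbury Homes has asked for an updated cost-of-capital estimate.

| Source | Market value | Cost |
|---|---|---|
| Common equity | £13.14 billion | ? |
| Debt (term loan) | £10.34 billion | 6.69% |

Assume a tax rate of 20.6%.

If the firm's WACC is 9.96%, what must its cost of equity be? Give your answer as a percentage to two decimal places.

13.62%

Total capital V = 13.14 + 10.34 = 23.48.
Equity weight = 13.14/23.48 = 0.5596.
Term loan weight = 10.34/23.48 = 0.4404.
Debt contribution = 0.4404 × 6.69% × (1 − 20.6%) = 2.3392%.
Required equity contribution = 9.96% − 2.3392% = 7.6208%.
Re = 7.6208% / 0.5596 = 13.6177%.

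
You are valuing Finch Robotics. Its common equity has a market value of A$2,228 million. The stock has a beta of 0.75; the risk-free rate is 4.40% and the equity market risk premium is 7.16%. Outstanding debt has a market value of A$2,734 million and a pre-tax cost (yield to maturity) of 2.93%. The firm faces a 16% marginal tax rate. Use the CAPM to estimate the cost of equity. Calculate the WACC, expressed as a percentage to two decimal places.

Cost of equity via CAPM: Re = 4.4% + 0.75 × 7.16% = 9.7700%.
Total capital V = 2228 + 2734 = 4962.
Equity: weight = 2228/4962 = 0.4490; cost = 9.77%.
Debt: weight = 2734/4962 = 0.5510; after-tax cost = 2.93% × (1 − 16%) = 2.4612%.
WACC = 0.4490 × 9.7700% + 0.5510 × 2.4612% = 5.7429%.

5.74%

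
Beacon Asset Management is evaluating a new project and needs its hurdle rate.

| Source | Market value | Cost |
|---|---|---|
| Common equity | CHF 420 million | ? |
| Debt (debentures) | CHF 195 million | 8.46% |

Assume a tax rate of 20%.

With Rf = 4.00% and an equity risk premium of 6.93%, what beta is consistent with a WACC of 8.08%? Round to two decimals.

Total capital V = 420 + 195 = 615.
Equity weight = 420/615 = 0.6829.
Debentures weight = 195/615 = 0.3171.
Debt contribution = 0.3171 × 8.46% × (1 − 20%) = 2.1460%.
Required equity contribution = 8.08% − 2.1460% = 5.9340%  ⇒  Re = 8.6891%.
CAPM: 8.6891% = 4.0% + β × 6.93%  ⇒  β = 0.6766.

0.68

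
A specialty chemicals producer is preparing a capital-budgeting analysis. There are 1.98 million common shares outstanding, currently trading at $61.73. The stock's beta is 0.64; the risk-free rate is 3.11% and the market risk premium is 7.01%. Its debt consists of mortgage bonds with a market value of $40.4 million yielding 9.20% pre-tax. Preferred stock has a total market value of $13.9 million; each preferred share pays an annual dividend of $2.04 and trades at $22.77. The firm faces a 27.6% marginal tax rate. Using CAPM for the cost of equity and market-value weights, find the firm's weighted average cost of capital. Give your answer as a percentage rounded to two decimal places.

Cost of equity via CAPM: Re = 3.11% + 0.64 × 7.01% = 7.5964%.
Cost of preferred: Rp = 2.04 / 22.77 = 8.9592%.
Market value of equity E = 61.73 × 1.98m = 122.2254m.
Total capital V = 122.2254 + 13.9 + 40.4 = 176.5254.
Equity: weight = 122.2254/176.5254 = 0.6924; cost = 7.5964%.
Preferred: weight = 13.9/176.5254 = 0.0787; cost = 8.9592%.
Mortgage bonds: weight = 40.4/176.5254 = 0.2289; after-tax cost = 9.2% × (1 − 27.6%) = 6.6608%.
WACC = 0.6924 × 7.5964% + 0.0787 × 8.9592% + 0.2289 × 6.6608% = 7.4896%.

7.49%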